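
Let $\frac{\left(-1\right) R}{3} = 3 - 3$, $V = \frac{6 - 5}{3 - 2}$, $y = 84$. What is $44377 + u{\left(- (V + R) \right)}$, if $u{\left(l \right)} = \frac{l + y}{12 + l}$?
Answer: $\frac{488230}{11} \approx 44385.0$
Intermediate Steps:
$V = 1$ ($V = 1 \cdot 1^{-1} = 1 \cdot 1 = 1$)
$R = 0$ ($R = - 3 \left(3 - 3\right) = \left(-3\right) 0 = 0$)
$u{\left(l \right)} = \frac{84 + l}{12 + l}$ ($u{\left(l \right)} = \frac{l + 84}{12 + l} = \frac{84 + l}{12 + l}$)
$44377 + u{\left(- (V + R) \right)} = 44377 + \frac{84 - \left(1 + 0\right)}{12 - \left(1 + 0\right)} = 44377 + \frac{84 - 1}{12 - 1} = 44377 + \frac{1}{11} \cdot 83 = 44377 + \frac{83}{11} = \frac{488230}{11}$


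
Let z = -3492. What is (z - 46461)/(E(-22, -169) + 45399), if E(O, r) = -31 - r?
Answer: -16651/15179 ≈ -1.0970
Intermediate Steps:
(z - 46461)/(E(-22, -169) + 45399) = (-3492 - 46461)/((-31 - 1*(-169)) + 45399) = -49953/((-31 + 169) + 45399) = -49953/(138 + 45399) = -49953/45537 = -49953*1/45537 = -16651/15179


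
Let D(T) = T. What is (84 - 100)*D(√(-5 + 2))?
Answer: -16*I*√3 ≈ -27.713*I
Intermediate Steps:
(84 - 100)*D(√(-5 + 2)) = (84 - 100)*√(-5 + 2) = -16*I*√3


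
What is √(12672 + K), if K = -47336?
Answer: 2*I*√8666 ≈ 186.18*I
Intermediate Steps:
√(12672 + K) = √(12672 - 47336) = √(-34664) = 2*I*√8666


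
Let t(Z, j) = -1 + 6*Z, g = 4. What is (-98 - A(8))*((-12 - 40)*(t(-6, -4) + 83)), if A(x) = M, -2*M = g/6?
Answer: 700856/3 ≈ 2.3362e+5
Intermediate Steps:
M = -1/3 (M = -2/6 = -1/2*2/3 = -1/3 ≈ -0.33333)
A(x) = -1/3
(-98 - A(8))*((-12 - 40)*(t(-6, -4) + 83)) = (-98 - 1*(-1/3))*((-12 - 40)*((-1 + 6*(-6)) + 83)) = (-98 + 1/3)*(-52*((-1 - 36) + 83)) = -(-15236)*(-37 + 83)/3 = -(-15236)*46/3 = -293/3*(-2392) = 700856/3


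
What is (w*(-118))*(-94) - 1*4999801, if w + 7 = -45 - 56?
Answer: -6197737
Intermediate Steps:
w = -108 (w = -7 + (-45 - 56) = -7 - 101 = -108)
(w*(-118))*(-94) - 1*4999801 = -108*(-118)*(-94) - 1*4999801 = 12744*(-94) - 4999801 = -1197936 - 4999801 = -6197737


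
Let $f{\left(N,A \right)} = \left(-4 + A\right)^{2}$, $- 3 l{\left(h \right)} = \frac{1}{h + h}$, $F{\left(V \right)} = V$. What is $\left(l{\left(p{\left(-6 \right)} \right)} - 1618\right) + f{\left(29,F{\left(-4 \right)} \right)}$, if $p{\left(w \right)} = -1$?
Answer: $- \frac{9323}{6} \approx -1553.8$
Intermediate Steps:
$l{\left(h \right)} = - \frac{1}{6 h}$ ($l{\left(h \right)} = - \frac{1}{3 \left(h + h\right)} = - \frac{1}{3 \cdot 2 h} = - \frac{\frac{1}{2} \frac{1}{h}}{3} = - \frac{1}{6 h}$)
$\left(l{\left(p{\left(-6 \right)} \right)} - 1618\right) + f{\left(29,F{\left(-4 \right)} \right)} = \left(- \frac{1}{6 \left(-1\right)} - 1618\right) + \left(-4 - 4\right)^{2} = \left(\left(- \frac{1}{6}\right) \left(-1\right) - 1618\right) + \left(-8\right)^{2} = \left(\frac{1}{6} - 1618\right) + 64 = - \frac{9707}{6} + 64 = - \frac{9323}{6}$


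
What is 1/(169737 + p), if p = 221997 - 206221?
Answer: 1/185513 ≈ 5.3905e-6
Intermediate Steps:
p = 15776
1/(169737 + p) = 1/(169737 + 15776) = 1/185513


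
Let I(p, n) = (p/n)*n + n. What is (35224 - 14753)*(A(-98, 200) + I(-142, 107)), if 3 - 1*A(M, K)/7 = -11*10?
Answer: 15476076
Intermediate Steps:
I(p, n) = n + p (I(p, n) = (p/n)*n + n = p + n = n + p)
A(M, K) = 791 (A(M, K) = 21 - (-77)*10 = 21 - 7*(-110) = 21 + 770 = 791)
(35224 - 14753)*(A(-98, 200) + I(-142, 107)) = (35224 - 14753)*(791 + (107 - 142)) = 20471*(791 - 35) = 20471*756 = 15476076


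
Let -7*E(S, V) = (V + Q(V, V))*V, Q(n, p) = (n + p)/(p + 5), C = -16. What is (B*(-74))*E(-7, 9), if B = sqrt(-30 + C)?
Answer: 47952*I*sqrt(46)/49 ≈ 6637.3*I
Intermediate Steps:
B = I*sqrt(46) (B = sqrt(-30 - 16) = sqrt(-46) = I*sqrt(46) ≈ 6.7823*I)
Q(n, p) = (n + p)/(5 + p)
E(S, V) = -V*(V + 2*V/(5 + V))/7 (E(S, V) = -(V + (V + V)/(5 + V))*V/7 = -(V + (2*V)/(5 + V))*V/7 = -(V + 2*V/(5 + V))*V/7 = -V*(V + 2*V/(5 + V))/7)
(B*(-74))*E(-7, 9) = ((I*sqrt(46))*(-74))*(-1*9**2*(7 + 9)/(35 + 7*9)) = (-74*I*sqrt(46))*(-1*81*16/(35 + 63)) = (-74*I*sqrt(46))*(-1*81*16/98) = (-74*I*sqrt(46))*(-1*81*1/98*16) = -74*I*sqrt(46)*(-648/49) = 47952*I*sqrt(46)/49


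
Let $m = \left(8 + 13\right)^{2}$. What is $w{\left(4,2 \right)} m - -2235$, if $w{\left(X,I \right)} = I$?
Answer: $3117$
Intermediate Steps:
$m = 441$ ($m = 21^{2} = 441$)
$w{\left(4,2 \right)} m - -2235 = 2 \cdot 441 - -2235 = 882 + 2235 = 3117$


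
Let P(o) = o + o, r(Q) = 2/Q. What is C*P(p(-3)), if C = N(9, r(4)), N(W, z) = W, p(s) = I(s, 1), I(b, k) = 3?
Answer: 54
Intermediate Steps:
p(s) = 3
C = 9
P(o) = 2*o
C*P(p(-3)) = 9*(2*3) = 9*6 = 54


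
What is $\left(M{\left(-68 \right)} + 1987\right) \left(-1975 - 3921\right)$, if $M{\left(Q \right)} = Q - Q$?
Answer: $-11715352$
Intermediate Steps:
$M{\left(Q \right)} = 0$
$\left(M{\left(-68 \right)} + 1987\right) \left(-1975 - 3921\right) = \left(0 + 1987\right) \left(-1975 - 3921\right) = 1987 \left(-5896\right) = -11715352$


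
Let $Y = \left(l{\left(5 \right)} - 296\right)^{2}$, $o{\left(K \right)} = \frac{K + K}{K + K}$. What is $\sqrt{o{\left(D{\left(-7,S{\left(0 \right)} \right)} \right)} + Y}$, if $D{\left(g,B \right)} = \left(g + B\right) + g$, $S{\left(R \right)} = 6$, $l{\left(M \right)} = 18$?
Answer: $\sqrt{77285} \approx 278.0$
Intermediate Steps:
$D{\left(g,B \right)} = B + 2 g$ ($D{\left(g,B \right)} = \left(B + g\right) + g = B + 2 g$)
$o{\left(K \right)} = 1$ ($o{\left(K \right)} = \frac{2 K}{2 K} = 2 K \frac{1}{2 K} = 1$)
$Y = 77284$ ($Y = \left(18 - 296\right)^{2} = \left(-278\right)^{2} = 77284$)
$\sqrt{o{\left(D{\left(-7,S{\left(0 \right)} \right)} \right)} + Y} = \sqrt{1 + 77284} = \sqrt{77285}$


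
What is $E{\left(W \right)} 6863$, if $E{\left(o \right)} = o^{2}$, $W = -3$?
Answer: $61767$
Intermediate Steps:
$E{\left(W \right)} 6863 = \left(-3\right)^{2} \cdot 6863 = 9 \cdot 6863 = 61767$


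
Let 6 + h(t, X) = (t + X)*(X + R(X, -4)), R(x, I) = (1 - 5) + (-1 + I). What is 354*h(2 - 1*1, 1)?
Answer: -7788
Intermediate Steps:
R(x, I) = -5 + I (R(x, I) = -4 + (-1 + I) = -5 + I)
h(t, X) = -6 + (-9 + X)*(X + t) (h(t, X) = -6 + (t + X)*(X + (-5 - 4)) = -6 + (X + t)*(X - 9) = -6 + (X + t)*(-9 + X) = -6 + (-9 + X)*(X + t))
354*h(2 - 1*1, 1) = 354*(-6 + 1² - 9*1 - 9*(2 - 1*1) + 1*(2 - 1*1)) = 354*(-6 + 1 - 9 - 9*(2 - 1) + 1*(2 - 1)) = 354*(-6 + 1 - 9 - 9*1 + 1*1) = 354*(-6 + 1 - 9 - 9 + 1) = 354*(-22) = -7788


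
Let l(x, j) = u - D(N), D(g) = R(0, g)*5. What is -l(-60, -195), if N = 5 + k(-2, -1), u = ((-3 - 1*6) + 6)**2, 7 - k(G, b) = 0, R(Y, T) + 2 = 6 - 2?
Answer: 1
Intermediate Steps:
R(Y, T) = 2 (R(Y, T) = -2 + (6 - 2) = -2 + 4 = 2)
k(G, b) = 7 (k(G, b) = 7 - 1*0 = 7 + 0 = 7)
u = 9 (u = ((-3 - 6) + 6)**2 = (-9 + 6)**2 = (-3)**2 = 9)
N = 12 (N = 5 + 7 = 12)
D(g) = 10 (D(g) = 2*5 = 10)
l(x, j) = -1 (l(x, j) = 9 - 1*10 = 9 - 10 = -1)
-l(-60, -195) = -1*(-1) = 1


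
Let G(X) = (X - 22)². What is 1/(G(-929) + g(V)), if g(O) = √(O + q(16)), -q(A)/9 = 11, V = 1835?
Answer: 904401/817941167065 - 2*√434/817941167065 ≈ 1.1057e-6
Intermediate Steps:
q(A) = -99 (q(A) = -9*11 = -99)
g(O) = √(-99 + O) (g(O) = √(O - 99) = √(-99 + O))
G(X) = (-22 + X)²
1/(G(-929) + g(V)) = 1/((-22 - 929)² + √(-99 + 1835)) = 1/((-951)² + √1736) = 1/(904401 + 2*√434)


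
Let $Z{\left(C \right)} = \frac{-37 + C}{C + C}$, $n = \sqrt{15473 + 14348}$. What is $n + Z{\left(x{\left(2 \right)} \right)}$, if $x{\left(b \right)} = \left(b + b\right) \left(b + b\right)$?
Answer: $- \frac{21}{32} + \sqrt{29821} \approx 172.03$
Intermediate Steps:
$x{\left(b \right)} = 4 b^{2}$ ($x{\left(b \right)} = 2 b 2 b = 4 b^{2}$)
$n = \sqrt{29821} \approx 172.69$
$Z{\left(C \right)} = \frac{-37 + C}{2 C}$
$n + Z{\left(x{\left(2 \right)} \right)} = \sqrt{29821} + \frac{-37 + 4 \cdot 2^{2}}{2 \cdot 4 \cdot 2^{2}} = \sqrt{29821} + \frac{-37 + 4 \cdot 4}{2 \cdot 4 \cdot 4} = \sqrt{29821} + \frac{-37 + 16}{2 \cdot 16} = \sqrt{29821} + \frac{1}{2} \cdot \frac{1}{16} \left(-21\right) = \sqrt{29821} - \frac{21}{32} = - \frac{21}{32} + \sqrt{29821}$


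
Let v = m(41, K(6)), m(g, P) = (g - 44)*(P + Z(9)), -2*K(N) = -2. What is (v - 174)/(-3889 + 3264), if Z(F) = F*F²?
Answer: 2364/625 ≈ 3.7824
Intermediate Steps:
Z(F) = F³
K(N) = 1 (K(N) = -½*(-2) = 1)
m(g, P) = (-44 + g)*(729 + P) (m(g, P) = (g - 44)*(P + 9³) = (-44 + g)*(P + 729) = (-44 + g)*(729 + P))
v = -2190 (v = -32076 - 44*1 + 729*41 + 1*41 = -32076 - 44 + 29889 + 41 = -2190)
(v - 174)/(-3889 + 3264) = (-2190 - 174)/(-3889 + 3264) = -2364/(-625) = -2364*(-1/625) = 2364/625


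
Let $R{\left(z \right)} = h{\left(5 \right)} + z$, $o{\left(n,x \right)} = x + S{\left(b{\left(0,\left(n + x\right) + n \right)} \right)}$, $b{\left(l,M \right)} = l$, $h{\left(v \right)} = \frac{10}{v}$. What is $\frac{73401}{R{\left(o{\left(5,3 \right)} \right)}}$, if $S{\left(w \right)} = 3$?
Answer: $\frac{73401}{8} \approx 9175.1$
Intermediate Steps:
$o{\left(n,x \right)} = 3 + x$ ($o{\left(n,x \right)} = x + 3 = 3 + x$)
$R{\left(z \right)} = 2 + z$ ($R{\left(z \right)} = \frac{10}{5} + z = 10 \cdot \frac{1}{5} + z = 2 + z$)
$\frac{73401}{R{\left(o{\left(5,3 \right)} \right)}} = \frac{73401}{2 + \left(3 + 3\right)} = \frac{73401}{2 + 6} = \frac{73401}{8}$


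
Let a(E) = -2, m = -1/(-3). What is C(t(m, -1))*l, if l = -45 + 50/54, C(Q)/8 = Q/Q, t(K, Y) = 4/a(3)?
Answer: -9520/27 ≈ -352.59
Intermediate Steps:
m = ⅓ (m = -1*(-⅓) = ⅓ ≈ 0.33333)
t(K, Y) = -2 (t(K, Y) = 4/(-2) = 4*(-½) = -2)
C(Q) = 8 (C(Q) = 8*(Q/Q) = 8*1 = 8)
l = -1190/27 (l = -45 + 50*(1/54) = -45 + 25/27 = -1190/27 ≈ -44.074)
C(t(m, -1))*l = 8*(-1190/27) = -9520/27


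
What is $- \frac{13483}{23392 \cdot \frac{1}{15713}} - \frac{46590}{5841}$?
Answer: $- \frac{412851541673}{45544224} \approx -9064.8$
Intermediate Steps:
$- \frac{13483}{23392 \cdot \frac{1}{15713}} - \frac{46590}{5841} = - \frac{13483}{23392 \cdot \frac{1}{15713}} - \frac{15530}{1947} = - \frac{13483}{\frac{23392}{15713}} - \frac{15530}{1947} = \left(-13483\right) \frac{15713}{23392} - \frac{15530}{1947} = - \frac{211858379}{23392} - \frac{15530}{1947} = - \frac{412851541673}{45544224}$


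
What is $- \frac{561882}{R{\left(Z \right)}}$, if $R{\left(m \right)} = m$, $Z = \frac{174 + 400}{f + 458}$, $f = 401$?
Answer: $- \frac{241328319}{287} \approx -8.4087 \cdot 10^{5}$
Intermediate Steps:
$Z = \frac{574}{859}$ ($Z = \frac{174 + 400}{401 + 458} = \frac{574}{859} \approx 0.66822$)
$- \frac{561882}{R{\left(Z \right)}} = - \frac{561882}{\frac{574}{859}} = \left(-561882\right) \frac{859}{574} = - \frac{241328319}{287}$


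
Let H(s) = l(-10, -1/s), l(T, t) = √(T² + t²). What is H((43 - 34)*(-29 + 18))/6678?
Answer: √980101/661122 ≈ 0.0014975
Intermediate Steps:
H(s) = √(100 + s⁻²) (H(s) = √((-10)² + (-1/s)²) = √(100 + s⁻²))
H((43 - 34)*(-29 + 18))/6678 = √(100 + ((43 - 34)*(-29 + 18))⁻²)/6678 = √(100 + (9*(-11))⁻²)*(1/6678) = √(100 + (-99)⁻²)*(1/6678) = √(100 + 1/9801)*(1/6678) = √(980101/9801)*(1/6678) = (√980101/99)*(1/6678) = √980101/661122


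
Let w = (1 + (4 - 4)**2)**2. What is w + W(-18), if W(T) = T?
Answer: -17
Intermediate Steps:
w = 1 (w = (1 + 0**2)**2 = (1 + 0)**2 = 1**2 = 1)
w + W(-18) = 1 - 18 = -17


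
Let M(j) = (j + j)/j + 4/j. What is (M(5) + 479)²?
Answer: 5803281/25 ≈ 2.3213e+5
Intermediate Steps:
M(j) = 2 + 4/j (M(j) = (2*j)/j + 4/j = 2 + 4/j)
(M(5) + 479)² = ((2 + 4/5) + 479)² = ((2 + 4*(⅕)) + 479)² = ((2 + ⅘) + 479)² = (14/5 + 479)² = (2409/5)² = 5803281/25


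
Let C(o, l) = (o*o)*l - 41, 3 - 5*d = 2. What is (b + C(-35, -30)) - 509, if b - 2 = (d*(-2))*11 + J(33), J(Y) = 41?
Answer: -186307/5 ≈ -37261.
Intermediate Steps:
d = 1/5 (d = 3/5 - 1/5*2 = 3/5 - 2/5 = 1/5 ≈ 0.20000)
C(o, l) = -41 + l*o**2 (C(o, l) = o**2*l - 41 = l*o**2 - 41 = -41 + l*o**2)
b = 193/5 (b = 2 + (((1/5)*(-2))*11 + 41) = 2 + (-2/5*11 + 41) = 2 + (-22/5 + 41) = 2 + 183/5 = 193/5 ≈ 38.600)
(b + C(-35, -30)) - 509 = (193/5 + (-41 - 30*(-35)**2)) - 509 = (193/5 + (-41 - 30*1225)) - 509 = (193/5 + (-41 - 36750)) - 509 = (193/5 - 36791) - 509 = -183762/5 - 509 = -186307/5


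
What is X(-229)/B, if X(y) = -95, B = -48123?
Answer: 95/48123 ≈ 0.0019741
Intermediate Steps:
X(-229)/B = -95/(-48123) = -95*(-1/48123) = 95/48123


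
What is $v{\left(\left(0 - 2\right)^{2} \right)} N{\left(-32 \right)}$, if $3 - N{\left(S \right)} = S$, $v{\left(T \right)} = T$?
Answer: $140$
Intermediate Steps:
$N{\left(S \right)} = 3 - S$
$v{\left(\left(0 - 2\right)^{2} \right)} N{\left(-32 \right)} = \left(0 - 2\right)^{2} \left(3 - -32\right) = \left(-2\right)^{2} \left(3 + 32\right) = 4 \cdot 35 = 140$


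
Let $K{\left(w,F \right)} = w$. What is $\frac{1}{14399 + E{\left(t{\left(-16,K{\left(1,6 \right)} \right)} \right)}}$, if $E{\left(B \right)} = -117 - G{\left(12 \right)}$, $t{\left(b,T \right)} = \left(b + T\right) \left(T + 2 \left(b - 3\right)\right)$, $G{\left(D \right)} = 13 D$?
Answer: $\frac{1}{14126} \approx 7.0791 \cdot 10^{-5}$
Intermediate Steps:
$t{\left(b,T \right)} = \left(T + b\right) \left(-6 + T + 2 b\right)$ ($t{\left(b,T \right)} = \left(T + b\right) \left(T + 2 \left(-3 + b\right)\right) = \left(T + b\right) \left(T + \left(-6 + 2 b\right)\right) = \left(T + b\right) \left(-6 + T + 2 b\right)$)
$E{\left(B \right)} = -273$ ($E{\left(B \right)} = -117 - 13 \cdot 12 = -117 - 156 = -273$)
$\frac{1}{14399 + E{\left(t{\left(-16,K{\left(1,6 \right)} \right)} \right)}} = \frac{1}{14399 - 273} = \frac{1}{14126}$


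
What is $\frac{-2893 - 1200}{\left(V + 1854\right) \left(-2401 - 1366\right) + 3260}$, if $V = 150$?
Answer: $\frac{4093}{7545808} \approx 0.00054242$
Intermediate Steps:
$\frac{-2893 - 1200}{\left(V + 1854\right) \left(-2401 - 1366\right) + 3260} = \frac{-2893 - 1200}{\left(150 + 1854\right) \left(-2401 - 1366\right) + 3260} = - \frac{4093}{2004 \left(-3767\right) + 3260} = - \frac{4093}{-7549068 + 3260} = - \frac{4093}{-7545808} = \left(-4093\right) \left(- \frac{1}{7545808}\right) = \frac{4093}{7545808}$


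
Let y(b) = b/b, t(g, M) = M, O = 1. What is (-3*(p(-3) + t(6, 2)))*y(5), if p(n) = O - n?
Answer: -18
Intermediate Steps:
p(n) = 1 - n
y(b) = 1
(-3*(p(-3) + t(6, 2)))*y(5) = -3*((1 - 1*(-3)) + 2)*1 = -3*((1 + 3) + 2)*1 = -3*(4 + 2)*1 = -3*6*1 = -18*1 = -18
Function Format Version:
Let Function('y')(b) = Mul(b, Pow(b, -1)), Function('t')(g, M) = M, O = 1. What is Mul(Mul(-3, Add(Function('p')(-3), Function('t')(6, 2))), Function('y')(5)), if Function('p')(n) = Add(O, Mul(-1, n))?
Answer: -18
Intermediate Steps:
Function('p')(n) = Add(1, Mul(-1, n))
Function('y')(b) = 1
Mul(Mul(-3, Add(Function('p')(-3), Function('t')(6, 2))), Function('y')(5)) = Mul(Mul(-3, Add(Add(1, Mul(-1, -3)), 2)), 1) = Mul(Mul(-3, Add(Add(1, 3), 2)), 1) = Mul(Mul(-3, Add(4, 2)), 1) = Mul(Mul(-3, 6), 1) = Mul(-18, 1) = -18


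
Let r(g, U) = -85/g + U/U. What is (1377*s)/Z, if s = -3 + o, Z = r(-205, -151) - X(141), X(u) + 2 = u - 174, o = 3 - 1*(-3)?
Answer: 169371/1493 ≈ 113.44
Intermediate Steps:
r(g, U) = 1 - 85/g (r(g, U) = -85/g + 1 = 1 - 85/g)
o = 6 (o = 3 + 3 = 6)
X(u) = -176 + u (X(u) = -2 + (u - 174) = -2 + (-174 + u) = -176 + u)
Z = 1493/41 (Z = (-85 - 205)/(-205) - (-176 + 141) = -1/205*(-290) - 1*(-35) = 58/41 + 35 = 1493/41 ≈ 36.415)
s = 3 (s = -3 + 6 = 3)
(1377*s)/Z = (1377*3)/(1493/41) = 4131*(41/1493) = 169371/1493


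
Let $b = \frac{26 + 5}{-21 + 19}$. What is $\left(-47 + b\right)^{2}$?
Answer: $\frac{15625}{4} \approx 3906.3$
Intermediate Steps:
$b = - \frac{31}{2}$ ($b = \frac{31}{-2} = 31 \left(- \frac{1}{2}\right) = - \frac{31}{2} \approx -15.5$)
$\left(-47 + b\right)^{2} = \left(-47 - \frac{31}{2}\right)^{2} = \left(- \frac{125}{2}\right)^{2} = \frac{15625}{4}$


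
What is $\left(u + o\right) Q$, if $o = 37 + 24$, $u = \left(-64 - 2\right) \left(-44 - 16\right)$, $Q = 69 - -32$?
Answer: $406121$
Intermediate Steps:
$Q = 101$ ($Q = 69 + 32 = 101$)
$u = 3960$ ($u = \left(-66\right) \left(-60\right) = 3960$)
$o = 61$
$\left(u + o\right) Q = \left(3960 + 61\right) 101 = 4021 \cdot 101 = 406121$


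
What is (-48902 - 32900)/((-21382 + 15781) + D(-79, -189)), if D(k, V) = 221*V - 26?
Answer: 40901/23698 ≈ 1.7259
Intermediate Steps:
D(k, V) = -26 + 221*V
(-48902 - 32900)/((-21382 + 15781) + D(-79, -189)) = (-48902 - 32900)/((-21382 + 15781) + (-26 + 221*(-189))) = -81802/(-5601 + (-26 - 41769)) = -81802/(-5601 - 41795) = -81802/(-47396) = -81802*(-1/47396) = 40901/23698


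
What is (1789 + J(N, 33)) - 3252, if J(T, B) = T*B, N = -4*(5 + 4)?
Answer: -2651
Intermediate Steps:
N = -36 (N = -4*9 = -36)
J(T, B) = B*T
(1789 + J(N, 33)) - 3252 = (1789 + 33*(-36)) - 3252 = (1789 - 1188) - 3252 = 601 - 3252 = -2651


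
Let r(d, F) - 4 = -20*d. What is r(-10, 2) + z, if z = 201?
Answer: 405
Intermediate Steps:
r(d, F) = 4 - 20*d
r(-10, 2) + z = (4 - 20*(-10)) + 201 = (4 + 200) + 201 = 204 + 201 = 405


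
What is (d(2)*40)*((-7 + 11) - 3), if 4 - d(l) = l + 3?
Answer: -40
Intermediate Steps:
d(l) = 1 - l (d(l) = 4 - (l + 3) = 4 - (3 + l) = 4 + (-3 - l) = 1 - l)
(d(2)*40)*((-7 + 11) - 3) = ((1 - 1*2)*40)*((-7 + 11) - 3) = ((1 - 2)*40)*(4 - 3) = -1*40*1 = -40*1 = -40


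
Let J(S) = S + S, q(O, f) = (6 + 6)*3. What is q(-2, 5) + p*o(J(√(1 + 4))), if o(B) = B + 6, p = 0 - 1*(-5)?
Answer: 66 + 10*√5 ≈ 88.361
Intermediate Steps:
q(O, f) = 36 (q(O, f) = 12*3 = 36)
J(S) = 2*S
p = 5 (p = 0 + 5 = 5)
o(B) = 6 + B
q(-2, 5) + p*o(J(√(1 + 4))) = 36 + 5*(6 + 2*√(1 + 4)) = 36 + 5*(6 + 2*√5) = 36 + (30 + 10*√5) = 66 + 10*√5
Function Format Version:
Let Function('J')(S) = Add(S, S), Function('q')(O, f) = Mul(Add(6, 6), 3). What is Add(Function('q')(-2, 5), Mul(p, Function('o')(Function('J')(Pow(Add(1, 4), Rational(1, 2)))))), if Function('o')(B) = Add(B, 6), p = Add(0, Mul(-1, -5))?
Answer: Add(66, Mul(10, Pow(5, Rational(1, 2)))) ≈ 88.361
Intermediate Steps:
Function('q')(O, f) = 36 (Function('q')(O, f) = Mul(12, 3) = 36)
Function('J')(S) = Mul(2, S)
p = 5 (p = Add(0, 5) = 5)
Function('o')(B) = Add(6, B)
Add(Function('q')(-2, 5), Mul(p, Function('o')(Function('J')(Pow(Add(1, 4), Rational(1, 2)))))) = Add(36, Mul(5, Add(6, Mul(2, Pow(Add(1, 4), Rational(1, 2)))))) = Add(36, Mul(5, Add(6, Mul(2, Pow(5, Rational(1, 2)))))) = Add(36, Add(30, Mul(10, Pow(5, Rational(1, 2))))) = Add(66, Mul(10, Pow(5, Rational(1, 2))))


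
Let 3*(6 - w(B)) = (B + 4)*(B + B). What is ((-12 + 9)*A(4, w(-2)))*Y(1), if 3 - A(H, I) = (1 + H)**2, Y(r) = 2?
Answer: 132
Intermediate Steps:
w(B) = 6 - 2*B*(4 + B)/3 (w(B) = 6 - (B + 4)*(B + B)/3 = 6 - (4 + B)*2*B/3 = 6 - 2*B*(4 + B)/3)
A(H, I) = 3 - (1 + H)**2
((-12 + 9)*A(4, w(-2)))*Y(1) = ((-12 + 9)*(3 - (1 + 4)**2))*2 = -3*(3 - 1*5**2)*2 = -3*(3 - 1*25)*2 = -3*(3 - 25)*2 = -3*(-22)*2 = 66*2 = 132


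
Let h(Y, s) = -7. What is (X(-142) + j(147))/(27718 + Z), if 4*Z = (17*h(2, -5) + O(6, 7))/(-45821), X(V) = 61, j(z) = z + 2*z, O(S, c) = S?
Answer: 92008568/5080266025 ≈ 0.018111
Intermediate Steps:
j(z) = 3*z
Z = 113/183284 (Z = ((17*(-7) + 6)/(-45821))/4 = ((-119 + 6)*(-1/45821))/4 = (-113*(-1/45821))/4 = (¼)*(113/45821) = 113/183284 ≈ 0.00061653)
(X(-142) + j(147))/(27718 + Z) = (61 + 3*147)/(27718 + 113/183284) = (61 + 441)/(5080266025/183284) = 502*(183284/5080266025) = 92008568/5080266025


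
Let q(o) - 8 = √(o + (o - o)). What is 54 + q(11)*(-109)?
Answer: -818 - 109*√11 ≈ -1179.5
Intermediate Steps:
q(o) = 8 + √o (q(o) = 8 + √(o + (o - o)) = 8 + √(o + 0) = 8 + √o)
54 + q(11)*(-109) = 54 + (8 + √11)*(-109) = 54 + (-872 - 109*√11) = -818 - 109*√11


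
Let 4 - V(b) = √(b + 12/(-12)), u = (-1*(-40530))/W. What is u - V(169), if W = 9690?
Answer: 59/323 + 2*√42 ≈ 13.144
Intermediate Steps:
u = 1351/323 (u = -1*(-40530)/9690 = 40530*(1/9690) = 1351/323 ≈ 4.1827)
V(b) = 4 - √(-1 + b) (V(b) = 4 - √(b + 12/(-12)) = 4 - √(b + 12*(-1/12)) = 4 - √(b - 1) = 4 - √(-1 + b))
u - V(169) = 1351/323 - (4 - √(-1 + 169)) = 1351/323 - (4 - √168) = 1351/323 - (4 - 2*√42) = 1351/323 + (-4 + 2*√42) = 59/323 + 2*√42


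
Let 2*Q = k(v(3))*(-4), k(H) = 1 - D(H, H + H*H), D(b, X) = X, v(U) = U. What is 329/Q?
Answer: 329/22 ≈ 14.955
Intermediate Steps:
k(H) = 1 - H - H**2 (k(H) = 1 - (H + H*H) = 1 - (H + H**2) = 1 + (-H - H**2) = 1 - H - H**2)
Q = 22 (Q = ((1 - 1*3*(1 + 3))*(-4))/2 = ((1 - 1*3*4)*(-4))/2 = ((1 - 12)*(-4))/2 = (-11*(-4))/2 = (1/2)*44 = 22)
329/Q = 329/22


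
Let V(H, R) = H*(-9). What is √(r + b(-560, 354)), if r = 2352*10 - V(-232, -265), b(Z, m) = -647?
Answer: √20785 ≈ 144.17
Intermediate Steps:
V(H, R) = -9*H
r = 21432 (r = 2352*10 - (-9)*(-232) = 23520 - 1*2088 = 23520 - 2088 = 21432)
√(r + b(-560, 354)) = √(21432 - 647) = √20785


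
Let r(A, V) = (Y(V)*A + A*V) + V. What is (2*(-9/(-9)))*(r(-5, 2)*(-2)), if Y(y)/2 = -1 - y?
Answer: -88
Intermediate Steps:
Y(y) = -2 - 2*y (Y(y) = 2*(-1 - y) = -2 - 2*y)
r(A, V) = V + A*V + A*(-2 - 2*V) (r(A, V) = ((-2 - 2*V)*A + A*V) + V = (A*(-2 - 2*V) + A*V) + V = (A*V + A*(-2 - 2*V)) + V = V + A*V + A*(-2 - 2*V))
(2*(-9/(-9)))*(r(-5, 2)*(-2)) = (2*(-9/(-9)))*((2 - 2*(-5) - 1*(-5)*2)*(-2)) = (2*(-9*(-1/9)))*((2 + 10 + 10)*(-2)) = (2*1)*(22*(-2)) = 2*(-44) = -88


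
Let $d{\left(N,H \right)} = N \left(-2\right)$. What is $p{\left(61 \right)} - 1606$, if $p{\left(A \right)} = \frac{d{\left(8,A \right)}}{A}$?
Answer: $- \frac{97982}{61} \approx -1606.3$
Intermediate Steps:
$d{\left(N,H \right)} = - 2 N$
$p{\left(A \right)} = - \frac{16}{A}$ ($p{\left(A \right)} = \frac{\left(-2\right) 8}{A} = - \frac{16}{A}$)
$p{\left(61 \right)} - 1606 = - \frac{16}{61} - 1606 = - \frac{97982}{61}$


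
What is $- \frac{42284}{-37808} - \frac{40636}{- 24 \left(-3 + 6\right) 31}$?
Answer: $\frac{50960743}{2637108} \approx 19.324$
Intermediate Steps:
$- \frac{42284}{-37808} - \frac{40636}{- 24 \left(-3 + 6\right) 31} = \left(-42284\right) \left(- \frac{1}{37808}\right) - \frac{40636}{\left(-24\right) 3 \cdot 31} = \frac{10571}{9452} - \frac{40636}{\left(-72\right) 31} = \frac{10571}{9452} - \frac{40636}{-2232} = \frac{10571}{9452} - - \frac{10159}{558} = \frac{10571}{9452} + \frac{10159}{558} = \frac{50960743}{2637108}$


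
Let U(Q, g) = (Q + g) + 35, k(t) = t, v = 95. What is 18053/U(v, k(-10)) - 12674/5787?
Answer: 34317277/231480 ≈ 148.25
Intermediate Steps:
U(Q, g) = 35 + Q + g
18053/U(v, k(-10)) - 12674/5787 = 18053/(35 + 95 - 10) - 12674/5787 = 18053/120 - 12674*1/5787 = 18053*(1/120) - 12674/5787 = 18053/120 - 12674/5787 = 34317277/231480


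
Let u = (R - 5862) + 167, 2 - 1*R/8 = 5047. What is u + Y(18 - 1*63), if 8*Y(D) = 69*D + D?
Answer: -185795/4 ≈ -46449.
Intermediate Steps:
R = -40360 (R = 16 - 8*5047 = 16 - 40376 = -40360)
Y(D) = 35*D/4 (Y(D) = (69*D + D)/8 = (70*D)/8 = 35*D/4)
u = -46055 (u = (-40360 - 5862) + 167 = -46222 + 167 = -46055)
u + Y(18 - 1*63) = -46055 + 35*(18 - 1*63)/4 = -46055 + 35*(18 - 63)/4 = -46055 + (35/4)*(-45) = -46055 - 1575/4 = -185795/4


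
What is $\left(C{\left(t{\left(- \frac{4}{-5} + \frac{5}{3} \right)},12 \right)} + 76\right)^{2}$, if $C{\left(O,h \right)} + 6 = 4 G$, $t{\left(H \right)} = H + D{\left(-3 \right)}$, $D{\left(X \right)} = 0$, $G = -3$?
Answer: $3364$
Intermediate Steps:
$t{\left(H \right)} = H$ ($t{\left(H \right)} = H + 0 = H$)
$C{\left(O,h \right)} = -18$ ($C{\left(O,h \right)} = -6 + 4 \left(-3\right) = -6 - 12 = -18$)
$\left(C{\left(t{\left(- \frac{4}{-5} + \frac{5}{3} \right)},12 \right)} + 76\right)^{2} = \left(-18 + 76\right)^{2} = 58^{2} = 3364$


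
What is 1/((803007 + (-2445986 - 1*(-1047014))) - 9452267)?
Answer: -1/10048232 ≈ -9.9520e-8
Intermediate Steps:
1/((803007 + (-2445986 - 1*(-1047014))) - 9452267) = 1/((803007 + (-2445986 + 1047014)) - 9452267) = 1/((803007 - 1398972) - 9452267) = 1/(-595965 - 9452267) = 1/(-10048232) = -1/10048232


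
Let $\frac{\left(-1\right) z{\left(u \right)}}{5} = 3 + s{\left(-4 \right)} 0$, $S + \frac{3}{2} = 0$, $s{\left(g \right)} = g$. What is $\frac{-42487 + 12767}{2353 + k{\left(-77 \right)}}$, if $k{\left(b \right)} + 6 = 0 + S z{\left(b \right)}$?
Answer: $- \frac{59440}{4739} \approx -12.543$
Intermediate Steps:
$S = - \frac{3}{2}$ ($S = - \frac{3}{2} + 0 = - \frac{3}{2} \approx -1.5$)
$z{\left(u \right)} = -15$ ($z{\left(u \right)} = - 5 \left(3 - 0\right) = - 5 \left(3 + 0\right) = \left(-5\right) 3 = -15$)
$k{\left(b \right)} = \frac{33}{2}$ ($k{\left(b \right)} = -6 + \left(0 - - \frac{45}{2}\right) = -6 + \left(0 + \frac{45}{2}\right) = -6 + \frac{45}{2} = \frac{33}{2}$)
$\frac{-42487 + 12767}{2353 + k{\left(-77 \right)}} = \frac{-42487 + 12767}{2353 + \frac{33}{2}} = - \frac{29720}{\frac{4739}{2}} = \left(-29720\right) \frac{2}{4739} = - \frac{59440}{4739}$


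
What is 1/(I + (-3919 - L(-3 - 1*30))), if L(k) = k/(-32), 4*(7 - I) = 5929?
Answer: -32/172649 ≈ -0.00018535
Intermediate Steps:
I = -5901/4 (I = 7 - ¼*5929 = 7 - 5929/4 = -5901/4 ≈ -1475.3)
L(k) = -k/32 (L(k) = k*(-1/32) = -k/32)
1/(I + (-3919 - L(-3 - 1*30))) = 1/(-5901/4 + (-3919 - (-1)*(-3 - 1*30)/32)) = 1/(-5901/4 + (-3919 - (-1)*(-3 - 30)/32)) = 1/(-5901/4 + (-3919 - (-1)*(-33)/32)) = 1/(-5901/4 + (-3919 - 1*33/32)) = 1/(-5901/4 + (-3919 - 33/32)) = 1/(-5901/4 - 125441/32) = 1/(-172649/32) = -32/172649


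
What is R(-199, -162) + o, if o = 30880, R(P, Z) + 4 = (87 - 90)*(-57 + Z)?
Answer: 31533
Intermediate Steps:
R(P, Z) = 167 - 3*Z (R(P, Z) = -4 + (87 - 90)*(-57 + Z) = -4 - 3*(-57 + Z) = -4 + (171 - 3*Z) = 167 - 3*Z)
R(-199, -162) + o = (167 - 3*(-162)) + 30880 = (167 + 486) + 30880 = 653 + 30880 = 31533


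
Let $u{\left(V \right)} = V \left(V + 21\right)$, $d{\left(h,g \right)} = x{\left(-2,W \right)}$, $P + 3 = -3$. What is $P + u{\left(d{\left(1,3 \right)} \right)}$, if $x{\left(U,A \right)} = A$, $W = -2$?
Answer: $-44$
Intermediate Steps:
$P = -6$ ($P = -3 - 3 = -6$)
$d{\left(h,g \right)} = -2$
$u{\left(V \right)} = V \left(21 + V\right)$
$P + u{\left(d{\left(1,3 \right)} \right)} = -6 - 2 \left(21 - 2\right) = -6 - 38 = -44$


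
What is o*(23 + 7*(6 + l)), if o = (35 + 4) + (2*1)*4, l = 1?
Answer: 3384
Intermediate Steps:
o = 47 (o = 39 + 2*4 = 39 + 8 = 47)
o*(23 + 7*(6 + l)) = 47*(23 + 7*(6 + 1)) = 47*(23 + 7*7) = 47*(23 + 49) = 47*72 = 3384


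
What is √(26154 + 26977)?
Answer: √53131 ≈ 230.50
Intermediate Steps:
√(26154 + 26977) = √53131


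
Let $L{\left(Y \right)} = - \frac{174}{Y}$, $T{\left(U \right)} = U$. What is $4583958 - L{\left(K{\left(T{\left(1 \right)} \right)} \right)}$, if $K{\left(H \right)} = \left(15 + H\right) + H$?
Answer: $\frac{77927460}{17} \approx 4.584 \cdot 10^{6}$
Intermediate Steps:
$K{\left(H \right)} = 15 + 2 H$
$4583958 - L{\left(K{\left(T{\left(1 \right)} \right)} \right)} = 4583958 - - \frac{174}{15 + 2 \cdot 1} = 4583958 - - \frac{174}{15 + 2} = 4583958 - - \frac{174}{17} = 4583958 + \frac{174}{17} = \frac{77927460}{17}$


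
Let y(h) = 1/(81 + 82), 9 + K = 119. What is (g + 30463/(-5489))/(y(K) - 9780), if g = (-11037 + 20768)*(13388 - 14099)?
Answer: 6190250969356/8750228971 ≈ 707.44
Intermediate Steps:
K = 110 (K = -9 + 119 = 110)
g = -6918741 (g = 9731*(-711) = -6918741)
y(h) = 1/163
(g + 30463/(-5489))/(y(K) - 9780) = (-6918741 + 30463/(-5489))/(1/163 - 9780) = (-6918741 + 30463*(-1/5489))/(-1594139/163) = (-6918741 - 30463/5489)*(-163/1594139) = -37976999812/5489*(-163/1594139) = 6190250969356/8750228971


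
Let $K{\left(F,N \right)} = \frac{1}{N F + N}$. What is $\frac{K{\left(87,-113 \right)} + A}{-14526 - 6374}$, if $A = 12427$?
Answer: $- \frac{123574087}{207829600} \approx -0.59459$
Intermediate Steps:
$K{\left(F,N \right)} = \frac{1}{N + F N}$ ($K{\left(F,N \right)} = \frac{1}{F N + N} = \frac{1}{N + F N}$)
$\frac{K{\left(87,-113 \right)} + A}{-14526 - 6374} = \frac{\frac{1}{\left(-113\right) \left(1 + 87\right)} + 12427}{-14526 - 6374} = \frac{- \frac{1}{113 \cdot 88} + 12427}{-20900} = \left(\left(- \frac{1}{113}\right) \frac{1}{88} + 12427\right) \left(- \frac{1}{20900}\right) = \left(- \frac{1}{9944} + 12427\right) \left(- \frac{1}{20900}\right) = \frac{123574087}{9944} \left(- \frac{1}{20900}\right) = - \frac{123574087}{207829600}$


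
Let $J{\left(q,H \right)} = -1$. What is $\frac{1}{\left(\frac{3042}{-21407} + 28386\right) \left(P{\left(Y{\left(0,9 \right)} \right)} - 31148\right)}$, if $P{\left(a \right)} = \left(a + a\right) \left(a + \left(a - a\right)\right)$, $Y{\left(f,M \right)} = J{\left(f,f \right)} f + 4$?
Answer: $- \frac{21407}{18907825962960} \approx -1.1322 \cdot 10^{-9}$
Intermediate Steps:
$Y{\left(f,M \right)} = 4 - f$ ($Y{\left(f,M \right)} = - f + 4 = 4 - f$)
$P{\left(a \right)} = 2 a^{2}$ ($P{\left(a \right)} = 2 a \left(a + 0\right) = 2 a a = 2 a^{2}$)
$\frac{1}{\left(\frac{3042}{-21407} + 28386\right) \left(P{\left(Y{\left(0,9 \right)} \right)} - 31148\right)} = \frac{1}{\left(\frac{3042}{-21407} + 28386\right) \left(2 \left(4 - 0\right)^{2} - 31148\right)} = \frac{1}{\left(3042 \left(- \frac{1}{21407}\right) + 28386\right) \left(2 \left(4 + 0\right)^{2} - 31148\right)} = \frac{1}{\left(- \frac{3042}{21407} + 28386\right) \left(2 \cdot 4^{2} - 31148\right)} = \frac{1}{\frac{607656060}{21407} \left(2 \cdot 16 - 31148\right)} = \frac{1}{\frac{607656060}{21407} \left(32 - 31148\right)} = \frac{1}{\frac{607656060}{21407} \left(-31116\right)} = \frac{1}{- \frac{18907825962960}{21407}} = - \frac{21407}{18907825962960}$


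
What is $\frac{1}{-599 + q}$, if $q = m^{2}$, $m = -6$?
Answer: $- \frac{1}{563} \approx -0.0017762$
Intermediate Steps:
$q = 36$ ($q = \left(-6\right)^{2} = 36$)
$\frac{1}{-599 + q} = \frac{1}{-599 + 36} = \frac{1}{-563} = - \frac{1}{563}$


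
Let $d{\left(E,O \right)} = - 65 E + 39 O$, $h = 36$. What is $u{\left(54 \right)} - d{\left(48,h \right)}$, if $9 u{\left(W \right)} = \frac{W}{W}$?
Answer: $\frac{15445}{9} \approx 1716.1$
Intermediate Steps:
$u{\left(W \right)} = \frac{1}{9}$ ($u{\left(W \right)} = \frac{W \frac{1}{W}}{9} = \frac{1}{9} \cdot 1 = \frac{1}{9}$)
$u{\left(54 \right)} - d{\left(48,h \right)} = \frac{1}{9} - \left(\left(-65\right) 48 + 39 \cdot 36\right) = \frac{1}{9} - \left(-3120 + 1404\right) = \frac{1}{9} - -1716 = \frac{1}{9} + 1716 = \frac{15445}{9}$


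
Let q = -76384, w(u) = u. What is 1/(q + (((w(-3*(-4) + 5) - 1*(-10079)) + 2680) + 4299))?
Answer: -1/59309 ≈ -1.6861e-5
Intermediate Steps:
1/(q + (((w(-3*(-4) + 5) - 1*(-10079)) + 2680) + 4299)) = 1/(-76384 + ((((-3*(-4) + 5) - 1*(-10079)) + 2680) + 4299)) = 1/(-76384 + ((((12 + 5) + 10079) + 2680) + 4299)) = 1/(-76384 + (((17 + 10079) + 2680) + 4299)) = 1/(-76384 + ((10096 + 2680) + 4299)) = 1/(-76384 + (12776 + 4299)) = 1/(-76384 + 17075) = 1/(-59309) = -1/59309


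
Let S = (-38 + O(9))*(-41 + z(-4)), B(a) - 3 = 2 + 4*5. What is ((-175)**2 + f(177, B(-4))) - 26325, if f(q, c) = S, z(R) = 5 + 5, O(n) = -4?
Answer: 5602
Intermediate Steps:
z(R) = 10
B(a) = 25 (B(a) = 3 + (2 + 4*5) = 3 + (2 + 20) = 3 + 22 = 25)
S = 1302 (S = (-38 - 4)*(-41 + 10) = -42*(-31) = 1302)
f(q, c) = 1302
((-175)**2 + f(177, B(-4))) - 26325 = ((-175)**2 + 1302) - 26325 = (30625 + 1302) - 26325 = 31927 - 26325 = 5602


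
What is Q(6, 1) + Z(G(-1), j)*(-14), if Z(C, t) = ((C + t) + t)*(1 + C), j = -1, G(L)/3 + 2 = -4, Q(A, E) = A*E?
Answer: -4754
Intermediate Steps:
G(L) = -18 (G(L) = -6 + 3*(-4) = -6 - 12 = -18)
Z(C, t) = (1 + C)*(C + 2*t) (Z(C, t) = (C + 2*t)*(1 + C) = (1 + C)*(C + 2*t))
Q(6, 1) + Z(G(-1), j)*(-14) = 6*1 + (-18 + (-18)² + 2*(-1) + 2*(-18)*(-1))*(-14) = 6 + (-18 + 324 - 2 + 36)*(-14) = 6 + 340*(-14) = 6 - 4760 = -4754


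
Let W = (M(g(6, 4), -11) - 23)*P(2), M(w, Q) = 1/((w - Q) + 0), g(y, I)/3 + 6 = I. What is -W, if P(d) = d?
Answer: 228/5 ≈ 45.600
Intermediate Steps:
g(y, I) = -18 + 3*I
M(w, Q) = 1/(w - Q)
W = -228/5 (W = (1/((-18 + 3*4) - 1*(-11)) - 23)*2 = (1/((-18 + 12) + 11) - 23)*2 = (1/(-6 + 11) - 23)*2 = (1/5 - 23)*2 = (⅕ - 23)*2 = -114/5*2 = -228/5 ≈ -45.600)
-W = -1*(-228/5) = 228/5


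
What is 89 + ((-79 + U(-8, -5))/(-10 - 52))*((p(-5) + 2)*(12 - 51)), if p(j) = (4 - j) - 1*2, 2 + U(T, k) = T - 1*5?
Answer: -13738/31 ≈ -443.16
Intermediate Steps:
U(T, k) = -7 + T (U(T, k) = -2 + (T - 1*5) = -2 + (T - 5) = -2 + (-5 + T) = -7 + T)
p(j) = 2 - j (p(j) = (4 - j) - 2 = 2 - j)
89 + ((-79 + U(-8, -5))/(-10 - 52))*((p(-5) + 2)*(12 - 51)) = 89 + ((-79 + (-7 - 8))/(-10 - 52))*(((2 - 1*(-5)) + 2)*(12 - 51)) = 89 + ((-79 - 15)/(-62))*(((2 + 5) + 2)*(-39)) = 89 + (-94*(-1/62))*((7 + 2)*(-39)) = 89 + 47*(9*(-39))/31 = 89 + (47/31)*(-351) = 89 - 16497/31 = -13738/31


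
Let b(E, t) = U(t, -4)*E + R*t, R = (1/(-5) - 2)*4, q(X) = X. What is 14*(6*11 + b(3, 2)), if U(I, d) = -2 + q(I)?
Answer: 3388/5 ≈ 677.60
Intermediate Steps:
R = -44/5 (R = (-1/5 - 2)*4 = -11/5*4 = -44/5 ≈ -8.8000)
U(I, d) = -2 + I
b(E, t) = -44*t/5 + E*(-2 + t) (b(E, t) = (-2 + t)*E - 44*t/5 = E*(-2 + t) - 44*t/5 = -44*t/5 + E*(-2 + t))
14*(6*11 + b(3, 2)) = 14*(6*11 + (-44/5*2 + 3*(-2 + 2))) = 14*(66 + (-88/5 + 3*0)) = 14*(66 + (-88/5 + 0)) = 14*(66 - 88/5) = 14*(242/5) = 3388/5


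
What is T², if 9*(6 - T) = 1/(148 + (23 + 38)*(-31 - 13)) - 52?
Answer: 72262579489/520934976 ≈ 138.72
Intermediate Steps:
T = 268817/22824 (T = 6 - (1/(148 + (23 + 38)*(-31 - 13)) - 52)/9 = 6 - (1/(148 + 61*(-44)) - 52)/9 = 6 - (1/(148 - 2684) - 52)/9 = 6 - (1/(-2536) - 52)/9 = 6 - (-1/2536 - 52)/9 = 6 - ⅑*(-131873/2536) = 6 + 131873/22824 = 268817/22824 ≈ 11.778)
T² = (268817/22824)² = 72262579489/520934976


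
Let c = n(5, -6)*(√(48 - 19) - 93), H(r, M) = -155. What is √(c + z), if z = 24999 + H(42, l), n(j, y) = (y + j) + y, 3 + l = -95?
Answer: √(25495 - 7*√29) ≈ 159.55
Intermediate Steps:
l = -98 (l = -3 - 95 = -98)
n(j, y) = j + 2*y (n(j, y) = (j + y) + y = j + 2*y)
c = 651 - 7*√29 (c = (5 + 2*(-6))*(√(48 - 19) - 93) = (5 - 12)*(√29 - 93) = -7*(-93 + √29) = 651 - 7*√29 ≈ 613.30)
z = 24844 (z = 24999 - 155 = 24844)
√(c + z) = √((651 - 7*√29) + 24844) = √(25495 - 7*√29)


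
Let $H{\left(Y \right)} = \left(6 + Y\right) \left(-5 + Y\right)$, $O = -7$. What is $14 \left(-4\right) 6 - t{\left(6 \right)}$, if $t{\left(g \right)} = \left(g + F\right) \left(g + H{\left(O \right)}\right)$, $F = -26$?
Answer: $24$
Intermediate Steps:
$H{\left(Y \right)} = \left(-5 + Y\right) \left(6 + Y\right)$
$t{\left(g \right)} = \left(-26 + g\right) \left(12 + g\right)$ ($t{\left(g \right)} = \left(g - 26\right) \left(g - \left(37 - 49\right)\right) = \left(-26 + g\right) \left(g - -12\right) = \left(-26 + g\right) \left(g + 12\right) = \left(-26 + g\right) \left(12 + g\right)$)
$14 \left(-4\right) 6 - t{\left(6 \right)} = 14 \left(-4\right) 6 - \left(-312 + 6^{2} - 84\right) = \left(-56\right) 6 - \left(-312 + 36 - 84\right) = -336 - -360 = -336 + 360 = 24$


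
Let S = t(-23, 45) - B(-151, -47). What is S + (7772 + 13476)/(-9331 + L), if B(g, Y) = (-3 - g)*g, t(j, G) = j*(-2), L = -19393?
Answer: 160806002/7181 ≈ 22393.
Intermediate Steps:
t(j, G) = -2*j
B(g, Y) = g*(-3 - g)
S = 22394 (S = -2*(-23) - (-1)*(-151)*(3 - 151) = 46 - (-1)*(-151)*(-148) = 46 - 1*(-22348) = 46 + 22348 = 22394)
S + (7772 + 13476)/(-9331 + L) = 22394 + (7772 + 13476)/(-9331 - 19393) = 22394 + 21248/(-28724) = 22394 + 21248*(-1/28724) = 22394 - 5312/7181 = 160806002/7181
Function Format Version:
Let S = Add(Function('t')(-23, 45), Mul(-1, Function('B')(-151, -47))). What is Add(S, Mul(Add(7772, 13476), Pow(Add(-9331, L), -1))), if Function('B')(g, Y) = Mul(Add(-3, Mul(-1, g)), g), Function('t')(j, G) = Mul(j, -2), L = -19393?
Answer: Rational(160806002, 7181) ≈ 22393.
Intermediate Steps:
Function('t')(j, G) = Mul(-2, j)
Function('B')(g, Y) = Mul(g, Add(-3, Mul(-1, g)))
S = 22394 (S = Add(Mul(-2, -23), Mul(-1, Mul(-1, -151, Add(3, -151)))) = Add(46, Mul(-1, Mul(-1, -151, -148))) = Add(46, Mul(-1, -22348)) = Add(46, 22348) = 22394)
Add(S, Mul(Add(7772, 13476), Pow(Add(-9331, L), -1))) = Add(22394, Mul(Add(7772, 13476), Pow(Add(-9331, -19393), -1))) = Add(22394, Mul(21248, Pow(-28724, -1))) = Add(22394, Mul(21248, Rational(-1, 28724))) = Add(22394, Rational(-5312, 7181)) = Rational(160806002, 7181)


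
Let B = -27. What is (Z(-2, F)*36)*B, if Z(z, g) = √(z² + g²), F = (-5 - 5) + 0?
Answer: -1944*√26 ≈ -9912.5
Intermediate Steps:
F = -10 (F = -10 + 0 = -10)
Z(z, g) = √(g² + z²)
(Z(-2, F)*36)*B = (√((-10)² + (-2)²)*36)*(-27) = (√(100 + 4)*36)*(-27) = (√104*36)*(-27) = ((2*√26)*36)*(-27) = (72*√26)*(-27) = -1944*√26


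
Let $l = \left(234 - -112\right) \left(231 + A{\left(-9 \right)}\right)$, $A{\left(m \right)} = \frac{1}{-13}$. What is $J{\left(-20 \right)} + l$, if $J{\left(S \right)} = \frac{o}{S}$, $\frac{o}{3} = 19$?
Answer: $\frac{20773099}{260} \approx 79897.0$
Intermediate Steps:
$A{\left(m \right)} = - \frac{1}{13}$
$o = 57$ ($o = 3 \cdot 19 = 57$)
$J{\left(S \right)} = \frac{57}{S}$
$l = \frac{1038692}{13}$ ($l = \left(234 - -112\right) \left(231 - \frac{1}{13}\right) = \left(234 + 112\right) \frac{3002}{13} = 346 \cdot \frac{3002}{13} = \frac{1038692}{13} \approx 79899.0$)
$J{\left(-20 \right)} + l = \frac{57}{-20} + \frac{1038692}{13} = 57 \left(- \frac{1}{20}\right) + \frac{1038692}{13} = - \frac{57}{20} + \frac{1038692}{13} = \frac{20773099}{260}$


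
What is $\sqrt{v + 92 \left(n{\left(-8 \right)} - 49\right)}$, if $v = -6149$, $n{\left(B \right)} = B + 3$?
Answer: $i \sqrt{11117} \approx 105.44 i$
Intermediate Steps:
$n{\left(B \right)} = 3 + B$
$\sqrt{v + 92 \left(n{\left(-8 \right)} - 49\right)} = \sqrt{-6149 + 92 \left(\left(3 - 8\right) - 49\right)} = \sqrt{-6149 + 92 \left(-5 - 49\right)} = \sqrt{-6149 + 92 \left(-54\right)} = \sqrt{-6149 - 4968} = \sqrt{-11117} = i \sqrt{11117}$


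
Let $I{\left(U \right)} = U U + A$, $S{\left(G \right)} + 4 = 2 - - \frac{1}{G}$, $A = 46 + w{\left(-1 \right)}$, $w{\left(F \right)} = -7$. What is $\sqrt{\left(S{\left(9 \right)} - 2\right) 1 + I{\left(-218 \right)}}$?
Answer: $\frac{32 \sqrt{418}}{3} \approx 218.08$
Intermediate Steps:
$A = 39$ ($A = 46 - 7 = 39$)
$S{\left(G \right)} = -2 + \frac{1}{G}$ ($S{\left(G \right)} = -4 + \left(2 - - \frac{1}{G}\right) = -4 + \left(2 + \frac{1}{G}\right) = -2 + \frac{1}{G}$)
$I{\left(U \right)} = 39 + U^{2}$ ($I{\left(U \right)} = U U + 39 = U^{2} + 39 = 39 + U^{2}$)
$\sqrt{\left(S{\left(9 \right)} - 2\right) 1 + I{\left(-218 \right)}} = \sqrt{\left(\left(-2 + \frac{1}{9}\right) - 2\right) 1 + \left(39 + \left(-218\right)^{2}\right)} = \sqrt{\left(\left(-2 + \frac{1}{9}\right) - 2\right) 1 + \left(39 + 47524\right)} = \sqrt{\left(- \frac{17}{9} - 2\right) 1 + 47563} = \sqrt{\left(- \frac{35}{9}\right) 1 + 47563} = \sqrt{- \frac{35}{9} + 47563} = \sqrt{\frac{428032}{9}} = \frac{32 \sqrt{418}}{3}$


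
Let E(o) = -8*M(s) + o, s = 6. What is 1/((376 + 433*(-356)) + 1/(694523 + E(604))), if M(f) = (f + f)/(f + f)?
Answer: -695119/106889838867 ≈ -6.5031e-6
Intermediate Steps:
M(f) = 1 (M(f) = (2*f)/((2*f)) = (2*f)*(1/(2*f)) = 1)
E(o) = -8 + o (E(o) = -8*1 + o = -8 + o)
1/((376 + 433*(-356)) + 1/(694523 + E(604))) = 1/((376 + 433*(-356)) + 1/(694523 + (-8 + 604))) = 1/((376 - 154148) + 1/(694523 + 596)) = 1/(-153772 + 1/695119) = 1/(-106889838867/695119) = -695119/106889838867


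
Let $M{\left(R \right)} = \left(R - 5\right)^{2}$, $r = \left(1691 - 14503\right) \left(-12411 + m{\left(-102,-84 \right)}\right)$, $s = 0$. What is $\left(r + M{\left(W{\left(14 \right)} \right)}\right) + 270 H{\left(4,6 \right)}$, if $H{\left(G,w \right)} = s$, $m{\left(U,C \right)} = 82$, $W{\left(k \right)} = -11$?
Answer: $157959404$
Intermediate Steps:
$H{\left(G,w \right)} = 0$
$r = 157959148$ ($r = \left(1691 - 14503\right) \left(-12411 + 82\right) = \left(-12812\right) \left(-12329\right) = 157959148$)
$M{\left(R \right)} = \left(-5 + R\right)^{2}$
$\left(r + M{\left(W{\left(14 \right)} \right)}\right) + 270 H{\left(4,6 \right)} = \left(157959148 + \left(-5 - 11\right)^{2}\right) + 270 \cdot 0 = \left(157959148 + \left(-16\right)^{2}\right) + 0 = \left(157959148 + 256\right) + 0 = 157959404 + 0 = 157959404$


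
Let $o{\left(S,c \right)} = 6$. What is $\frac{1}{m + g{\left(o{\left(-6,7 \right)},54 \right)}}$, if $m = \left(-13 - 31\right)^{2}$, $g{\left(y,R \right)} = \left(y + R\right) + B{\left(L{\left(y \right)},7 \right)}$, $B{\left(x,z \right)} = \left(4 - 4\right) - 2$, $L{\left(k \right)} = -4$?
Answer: $\frac{1}{1994} \approx 0.0005015$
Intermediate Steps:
$B{\left(x,z \right)} = -2$ ($B{\left(x,z \right)} = 0 - 2 = -2$)
$g{\left(y,R \right)} = -2 + R + y$ ($g{\left(y,R \right)} = \left(y + R\right) - 2 = \left(R + y\right) - 2 = -2 + R + y$)
$m = 1936$ ($m = \left(-44\right)^{2} = 1936$)
$\frac{1}{m + g{\left(o{\left(-6,7 \right)},54 \right)}} = \frac{1}{1936 + \left(-2 + 54 + 6\right)} = \frac{1}{1936 + 58} = \frac{1}{1994}$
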